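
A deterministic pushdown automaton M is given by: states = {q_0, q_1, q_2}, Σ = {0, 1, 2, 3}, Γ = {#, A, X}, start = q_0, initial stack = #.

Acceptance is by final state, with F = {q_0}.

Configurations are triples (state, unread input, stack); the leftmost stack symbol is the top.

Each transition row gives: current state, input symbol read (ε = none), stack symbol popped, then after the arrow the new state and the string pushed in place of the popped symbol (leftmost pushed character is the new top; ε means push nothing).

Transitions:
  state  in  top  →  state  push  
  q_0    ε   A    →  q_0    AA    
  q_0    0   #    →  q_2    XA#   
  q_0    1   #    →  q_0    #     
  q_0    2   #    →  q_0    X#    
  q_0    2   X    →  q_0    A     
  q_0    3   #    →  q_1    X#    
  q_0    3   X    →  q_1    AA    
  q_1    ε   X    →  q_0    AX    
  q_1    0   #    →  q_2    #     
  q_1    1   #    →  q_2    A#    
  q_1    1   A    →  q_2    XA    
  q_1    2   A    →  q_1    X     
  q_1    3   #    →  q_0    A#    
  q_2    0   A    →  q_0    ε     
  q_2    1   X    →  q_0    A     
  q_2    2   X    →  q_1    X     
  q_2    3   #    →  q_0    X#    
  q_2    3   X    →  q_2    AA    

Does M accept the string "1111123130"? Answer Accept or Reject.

Accept

(q_0, 1111123130, #)
  read 1, top #: go to q_0, push # → (q_0, 111123130, #)
  read 1, top #: go to q_0, push # → (q_0, 11123130, #)
  read 1, top #: go to q_0, push # → (q_0, 1123130, #)
  read 1, top #: go to q_0, push # → (q_0, 123130, #)
  read 1, top #: go to q_0, push # → (q_0, 23130, #)
  read 2, top #: go to q_0, push X# → (q_0, 3130, X#)
  read 3, top X: go to q_1, push AA → (q_1, 130, AA#)
  read 1, top A: go to q_2, push XA → (q_2, 30, XAA#)
  read 3, top X: go to q_2, push AA → (q_2, 0, AAAA#)
  read 0, top A: go to q_0, push ε → (q_0, ε, AAA#)
All input consumed; state q_0 ∈ F.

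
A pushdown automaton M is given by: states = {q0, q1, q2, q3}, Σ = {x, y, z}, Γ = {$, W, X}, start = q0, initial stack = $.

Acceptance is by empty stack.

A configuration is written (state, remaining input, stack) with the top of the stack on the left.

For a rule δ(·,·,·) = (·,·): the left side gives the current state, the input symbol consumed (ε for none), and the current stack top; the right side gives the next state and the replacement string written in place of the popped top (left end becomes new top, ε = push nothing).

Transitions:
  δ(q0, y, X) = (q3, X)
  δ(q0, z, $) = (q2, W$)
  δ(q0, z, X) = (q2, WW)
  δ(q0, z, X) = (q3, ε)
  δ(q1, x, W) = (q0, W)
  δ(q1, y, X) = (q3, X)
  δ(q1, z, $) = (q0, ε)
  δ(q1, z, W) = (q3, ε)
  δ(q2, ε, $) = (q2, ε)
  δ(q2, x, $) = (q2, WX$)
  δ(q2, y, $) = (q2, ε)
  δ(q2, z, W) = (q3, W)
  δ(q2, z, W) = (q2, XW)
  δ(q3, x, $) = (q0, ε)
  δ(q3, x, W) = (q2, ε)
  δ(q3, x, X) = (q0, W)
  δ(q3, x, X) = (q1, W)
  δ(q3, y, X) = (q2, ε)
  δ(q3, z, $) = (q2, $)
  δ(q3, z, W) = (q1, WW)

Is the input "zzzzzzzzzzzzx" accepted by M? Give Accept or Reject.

One accepting computation: (q0, zzzzzzzzzzzzx, $) ⊢ (q2, zzzzzzzzzzzx, W$) ⊢ (q3, zzzzzzzzzzx, W$) ⊢ (q1, zzzzzzzzzx, WW$) ⊢ (q3, zzzzzzzzx, W$) ⊢ (q1, zzzzzzzx, WW$) ⊢ (q3, zzzzzzx, W$) ⊢ (q1, zzzzzx, WW$) ⊢ (q3, zzzzx, W$) ⊢ (q1, zzzx, WW$) ⊢ (q3, zzx, W$) ⊢ (q1, zx, WW$) ⊢ (q3, x, W$) ⊢ (q2, ε, $) ⊢ (q2, ε, ε)
All input consumed and the stack is empty.

Accept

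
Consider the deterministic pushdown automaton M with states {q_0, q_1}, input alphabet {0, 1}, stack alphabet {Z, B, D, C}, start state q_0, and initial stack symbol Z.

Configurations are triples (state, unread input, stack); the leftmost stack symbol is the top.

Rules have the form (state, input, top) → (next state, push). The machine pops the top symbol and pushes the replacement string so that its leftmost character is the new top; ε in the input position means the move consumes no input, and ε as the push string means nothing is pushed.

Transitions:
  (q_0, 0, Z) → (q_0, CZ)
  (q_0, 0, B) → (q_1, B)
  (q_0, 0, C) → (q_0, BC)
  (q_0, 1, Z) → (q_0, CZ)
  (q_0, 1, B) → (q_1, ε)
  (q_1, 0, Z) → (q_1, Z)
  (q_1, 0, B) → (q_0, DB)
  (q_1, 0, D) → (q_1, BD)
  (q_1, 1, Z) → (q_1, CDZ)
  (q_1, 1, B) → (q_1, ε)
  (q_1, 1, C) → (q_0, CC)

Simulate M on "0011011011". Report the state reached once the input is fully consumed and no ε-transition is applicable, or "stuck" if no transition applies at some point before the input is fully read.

(q_0, 0011011011, Z) ⊢ (q_0, 011011011, CZ) ⊢ (q_0, 11011011, BCZ) ⊢ (q_1, 1011011, CZ) ⊢ (q_0, 011011, CCZ) ⊢ (q_0, 11011, BCCZ) ⊢ (q_1, 1011, CCZ) ⊢ (q_0, 011, CCCZ) ⊢ (q_0, 11, BCCCZ) ⊢ (q_1, 1, CCCZ) ⊢ (q_0, ε, CCCCZ)
All input consumed; M is in state q_0.

q_0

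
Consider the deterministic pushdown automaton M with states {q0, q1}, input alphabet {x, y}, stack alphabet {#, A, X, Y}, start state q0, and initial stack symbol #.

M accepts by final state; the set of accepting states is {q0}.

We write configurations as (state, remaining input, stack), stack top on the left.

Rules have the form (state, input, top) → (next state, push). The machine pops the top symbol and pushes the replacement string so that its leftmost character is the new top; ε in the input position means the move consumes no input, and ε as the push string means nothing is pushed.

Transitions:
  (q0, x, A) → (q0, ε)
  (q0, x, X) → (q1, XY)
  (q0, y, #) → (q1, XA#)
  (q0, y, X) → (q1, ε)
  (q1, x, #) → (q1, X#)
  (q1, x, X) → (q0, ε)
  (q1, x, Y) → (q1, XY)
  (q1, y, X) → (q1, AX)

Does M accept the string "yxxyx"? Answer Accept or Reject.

(q0, yxxyx, #)
  read y, top #: go to q1, push XA# → (q1, xxyx, XA#)
  read x, top X: go to q0, push ε → (q0, xyx, A#)
  read x, top A: go to q0, push ε → (q0, yx, #)
  read y, top #: go to q1, push XA# → (q1, x, XA#)
  read x, top X: go to q0, push ε → (q0, ε, A#)
All input consumed; state q0 ∈ F.

Accept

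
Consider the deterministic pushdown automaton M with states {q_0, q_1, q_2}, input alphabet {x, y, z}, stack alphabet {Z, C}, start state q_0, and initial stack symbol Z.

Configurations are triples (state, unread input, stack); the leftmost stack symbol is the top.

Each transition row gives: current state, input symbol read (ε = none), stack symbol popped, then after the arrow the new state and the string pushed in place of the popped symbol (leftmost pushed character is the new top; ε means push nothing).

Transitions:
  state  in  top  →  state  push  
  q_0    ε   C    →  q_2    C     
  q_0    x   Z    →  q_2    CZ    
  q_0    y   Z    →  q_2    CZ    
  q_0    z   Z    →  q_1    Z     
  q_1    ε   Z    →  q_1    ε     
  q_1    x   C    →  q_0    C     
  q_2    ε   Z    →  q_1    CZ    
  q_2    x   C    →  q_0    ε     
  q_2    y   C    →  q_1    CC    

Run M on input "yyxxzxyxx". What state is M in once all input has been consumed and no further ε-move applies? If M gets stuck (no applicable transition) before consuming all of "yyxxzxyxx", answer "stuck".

(q_0, yyxxzxyxx, Z)
  read y, top Z: go to q_2, push CZ → (q_2, yxxzxyxx, CZ)
  read y, top C: go to q_1, push CC → (q_1, xxzxyxx, CCZ)
  read x, top C: go to q_0, push C → (q_0, xzxyxx, CCZ)
  ε-move, top C: go to q_2, push C → (q_2, xzxyxx, CCZ)
  read x, top C: go to q_0, push ε → (q_0, zxyxx, CZ)
  ε-move, top C: go to q_2, push C → (q_2, zxyxx, CZ)
No transition for (q_2, z, top C); M blocks with input zxyxx remaining.

stuck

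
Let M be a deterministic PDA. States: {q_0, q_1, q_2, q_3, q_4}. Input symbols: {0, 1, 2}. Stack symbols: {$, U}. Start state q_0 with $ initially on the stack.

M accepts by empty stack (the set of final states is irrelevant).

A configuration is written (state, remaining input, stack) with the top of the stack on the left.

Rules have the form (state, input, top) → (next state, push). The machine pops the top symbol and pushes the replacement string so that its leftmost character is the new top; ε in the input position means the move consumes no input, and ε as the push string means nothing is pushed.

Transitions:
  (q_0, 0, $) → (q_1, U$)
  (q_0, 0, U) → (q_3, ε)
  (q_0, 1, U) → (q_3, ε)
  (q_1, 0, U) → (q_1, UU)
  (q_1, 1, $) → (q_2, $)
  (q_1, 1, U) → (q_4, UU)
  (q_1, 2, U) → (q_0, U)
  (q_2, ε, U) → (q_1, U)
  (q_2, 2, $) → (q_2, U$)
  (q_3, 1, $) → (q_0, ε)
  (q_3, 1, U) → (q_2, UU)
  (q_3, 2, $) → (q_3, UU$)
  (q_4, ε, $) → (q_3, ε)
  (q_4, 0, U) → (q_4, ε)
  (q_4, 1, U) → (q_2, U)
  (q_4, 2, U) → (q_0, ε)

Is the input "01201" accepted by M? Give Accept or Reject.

(q_0, 01201, $) ⊢ (q_1, 1201, U$) ⊢ (q_4, 201, UU$) ⊢ (q_0, 01, U$) ⊢ (q_3, 1, $) ⊢ (q_0, ε, ε)
All input consumed and the stack is empty.

Accept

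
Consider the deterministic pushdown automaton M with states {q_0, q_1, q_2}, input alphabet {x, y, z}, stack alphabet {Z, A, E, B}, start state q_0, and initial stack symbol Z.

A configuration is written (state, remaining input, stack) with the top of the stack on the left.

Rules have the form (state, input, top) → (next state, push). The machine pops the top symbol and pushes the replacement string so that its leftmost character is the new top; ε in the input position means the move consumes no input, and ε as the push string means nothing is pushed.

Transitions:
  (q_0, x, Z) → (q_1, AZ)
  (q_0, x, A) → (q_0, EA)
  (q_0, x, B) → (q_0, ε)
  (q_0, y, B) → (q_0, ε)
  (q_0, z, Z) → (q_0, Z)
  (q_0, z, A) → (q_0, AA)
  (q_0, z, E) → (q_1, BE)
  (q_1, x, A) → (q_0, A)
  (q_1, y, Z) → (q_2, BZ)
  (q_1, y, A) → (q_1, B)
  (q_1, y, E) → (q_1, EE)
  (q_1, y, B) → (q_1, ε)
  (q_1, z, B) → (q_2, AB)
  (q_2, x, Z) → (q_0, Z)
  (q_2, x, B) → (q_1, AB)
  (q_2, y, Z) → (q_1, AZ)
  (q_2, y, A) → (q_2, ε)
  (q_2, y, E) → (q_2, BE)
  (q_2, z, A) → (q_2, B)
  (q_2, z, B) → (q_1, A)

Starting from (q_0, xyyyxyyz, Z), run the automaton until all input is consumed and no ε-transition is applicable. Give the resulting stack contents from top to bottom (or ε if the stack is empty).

ABZ

(q_0, xyyyxyyz, Z)
  read x, top Z: go to q_1, push AZ → (q_1, yyyxyyz, AZ)
  read y, top A: go to q_1, push B → (q_1, yyxyyz, BZ)
  read y, top B: go to q_1, push ε → (q_1, yxyyz, Z)
  read y, top Z: go to q_2, push BZ → (q_2, xyyz, BZ)
  read x, top B: go to q_1, push AB → (q_1, yyz, ABZ)
  read y, top A: go to q_1, push B → (q_1, yz, BBZ)
  read y, top B: go to q_1, push ε → (q_1, z, BZ)
  read z, top B: go to q_2, push AB → (q_2, ε, ABZ)
All input consumed in state q_2 with stack ABZ.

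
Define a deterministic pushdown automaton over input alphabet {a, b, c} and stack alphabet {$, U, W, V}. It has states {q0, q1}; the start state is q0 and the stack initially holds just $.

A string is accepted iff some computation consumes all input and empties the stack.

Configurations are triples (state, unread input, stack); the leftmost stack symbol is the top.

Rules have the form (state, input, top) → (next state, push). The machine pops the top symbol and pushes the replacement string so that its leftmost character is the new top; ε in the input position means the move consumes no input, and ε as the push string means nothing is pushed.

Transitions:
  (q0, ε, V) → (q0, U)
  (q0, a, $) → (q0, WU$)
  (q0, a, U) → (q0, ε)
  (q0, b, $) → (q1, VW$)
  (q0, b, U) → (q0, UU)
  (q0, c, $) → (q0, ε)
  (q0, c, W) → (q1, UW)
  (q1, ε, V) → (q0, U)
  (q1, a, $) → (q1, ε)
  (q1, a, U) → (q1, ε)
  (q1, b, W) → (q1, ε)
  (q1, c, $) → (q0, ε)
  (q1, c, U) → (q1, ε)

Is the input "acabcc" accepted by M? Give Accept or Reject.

Accept

(q0, acabcc, $) ⊢ (q0, cabcc, WU$) ⊢ (q1, abcc, UWU$) ⊢ (q1, bcc, WU$) ⊢ (q1, cc, U$) ⊢ (q1, c, $) ⊢ (q0, ε, ε)
All input consumed and the stack is empty.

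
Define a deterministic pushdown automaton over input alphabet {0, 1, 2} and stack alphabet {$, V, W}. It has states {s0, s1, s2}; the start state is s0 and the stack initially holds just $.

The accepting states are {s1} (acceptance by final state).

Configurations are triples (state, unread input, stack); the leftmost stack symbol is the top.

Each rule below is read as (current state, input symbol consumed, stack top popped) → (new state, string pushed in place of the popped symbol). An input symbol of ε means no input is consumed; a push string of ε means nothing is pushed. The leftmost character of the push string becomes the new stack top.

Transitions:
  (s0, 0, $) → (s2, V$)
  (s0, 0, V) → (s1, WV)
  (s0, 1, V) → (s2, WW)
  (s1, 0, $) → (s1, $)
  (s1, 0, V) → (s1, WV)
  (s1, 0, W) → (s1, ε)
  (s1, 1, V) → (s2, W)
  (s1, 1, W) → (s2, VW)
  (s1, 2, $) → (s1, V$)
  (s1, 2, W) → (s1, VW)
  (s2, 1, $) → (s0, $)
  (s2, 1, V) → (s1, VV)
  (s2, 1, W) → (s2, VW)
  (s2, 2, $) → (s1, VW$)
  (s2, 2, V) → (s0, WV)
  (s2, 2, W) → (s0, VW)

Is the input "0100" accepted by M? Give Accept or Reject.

Accept

(s0, 0100, $) ⊢ (s2, 100, V$) ⊢ (s1, 00, VV$) ⊢ (s1, 0, WVV$) ⊢ (s1, ε, VV$)
All input consumed; state s1 ∈ F.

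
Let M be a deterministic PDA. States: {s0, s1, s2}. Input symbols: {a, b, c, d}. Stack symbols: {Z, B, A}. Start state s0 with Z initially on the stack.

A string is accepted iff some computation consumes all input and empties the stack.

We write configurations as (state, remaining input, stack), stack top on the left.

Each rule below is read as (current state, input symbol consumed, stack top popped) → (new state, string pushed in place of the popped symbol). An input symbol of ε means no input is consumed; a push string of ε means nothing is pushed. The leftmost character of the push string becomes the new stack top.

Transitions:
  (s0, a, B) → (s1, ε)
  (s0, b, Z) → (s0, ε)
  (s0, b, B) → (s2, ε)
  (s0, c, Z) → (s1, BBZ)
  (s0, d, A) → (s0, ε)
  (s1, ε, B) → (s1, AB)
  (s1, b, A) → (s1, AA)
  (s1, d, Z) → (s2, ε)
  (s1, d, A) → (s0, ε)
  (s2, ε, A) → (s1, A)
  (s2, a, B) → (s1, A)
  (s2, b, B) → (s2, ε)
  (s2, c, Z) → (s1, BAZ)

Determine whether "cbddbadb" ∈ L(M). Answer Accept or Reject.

(s0, cbddbadb, Z)
  read c, top Z: go to s1, push BBZ → (s1, bddbadb, BBZ)
  ε-move, top B: go to s1, push AB → (s1, bddbadb, ABBZ)
  read b, top A: go to s1, push AA → (s1, ddbadb, AABBZ)
  read d, top A: go to s0, push ε → (s0, dbadb, ABBZ)
  read d, top A: go to s0, push ε → (s0, badb, BBZ)
  read b, top B: go to s2, push ε → (s2, adb, BZ)
  read a, top B: go to s1, push A → (s1, db, AZ)
  read d, top A: go to s0, push ε → (s0, b, Z)
  read b, top Z: go to s0, push ε → (s0, ε, ε)
All input consumed and the stack is empty.

Accept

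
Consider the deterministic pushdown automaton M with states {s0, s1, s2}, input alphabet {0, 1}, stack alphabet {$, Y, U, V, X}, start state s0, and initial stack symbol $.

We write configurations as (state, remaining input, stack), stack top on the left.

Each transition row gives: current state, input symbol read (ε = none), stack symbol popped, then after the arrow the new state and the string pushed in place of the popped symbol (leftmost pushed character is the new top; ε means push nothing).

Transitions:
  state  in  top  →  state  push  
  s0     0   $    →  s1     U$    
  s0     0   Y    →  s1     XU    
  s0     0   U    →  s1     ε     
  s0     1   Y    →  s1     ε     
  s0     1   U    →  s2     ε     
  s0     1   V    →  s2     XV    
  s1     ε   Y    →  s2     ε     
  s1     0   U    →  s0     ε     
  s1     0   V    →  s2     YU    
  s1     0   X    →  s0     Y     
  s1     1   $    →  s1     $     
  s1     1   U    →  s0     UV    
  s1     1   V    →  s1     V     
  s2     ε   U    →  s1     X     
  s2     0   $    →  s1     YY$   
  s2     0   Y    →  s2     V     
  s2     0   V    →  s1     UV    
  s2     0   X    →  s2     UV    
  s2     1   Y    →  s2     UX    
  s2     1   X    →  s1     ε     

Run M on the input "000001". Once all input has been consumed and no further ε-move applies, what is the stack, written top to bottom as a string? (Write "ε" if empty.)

(s0, 000001, $)
  read 0, top $: go to s1, push U$ → (s1, 00001, U$)
  read 0, top U: go to s0, push ε → (s0, 0001, $)
  read 0, top $: go to s1, push U$ → (s1, 001, U$)
  read 0, top U: go to s0, push ε → (s0, 01, $)
  read 0, top $: go to s1, push U$ → (s1, 1, U$)
  read 1, top U: go to s0, push UV → (s0, ε, UV$)
All input consumed in state s0 with stack UV$.

UV$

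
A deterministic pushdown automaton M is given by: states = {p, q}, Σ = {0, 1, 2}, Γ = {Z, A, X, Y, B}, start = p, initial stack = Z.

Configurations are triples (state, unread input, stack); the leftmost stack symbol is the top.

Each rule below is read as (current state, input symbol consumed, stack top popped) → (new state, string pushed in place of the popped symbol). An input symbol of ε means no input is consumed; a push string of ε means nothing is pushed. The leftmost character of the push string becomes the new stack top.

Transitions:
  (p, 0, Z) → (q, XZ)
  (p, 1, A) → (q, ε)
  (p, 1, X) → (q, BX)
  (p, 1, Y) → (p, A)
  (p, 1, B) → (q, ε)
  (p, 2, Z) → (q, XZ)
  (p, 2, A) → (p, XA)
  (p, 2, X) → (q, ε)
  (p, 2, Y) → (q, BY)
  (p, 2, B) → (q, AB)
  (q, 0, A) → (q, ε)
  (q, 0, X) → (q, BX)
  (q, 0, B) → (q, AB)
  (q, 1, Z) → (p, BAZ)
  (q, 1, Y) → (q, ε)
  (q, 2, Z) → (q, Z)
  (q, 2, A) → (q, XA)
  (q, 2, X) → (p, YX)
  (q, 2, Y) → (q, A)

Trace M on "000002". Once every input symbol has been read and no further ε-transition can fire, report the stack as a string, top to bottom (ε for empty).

(p, 000002, Z)
  read 0, top Z: go to q, push XZ → (q, 00002, XZ)
  read 0, top X: go to q, push BX → (q, 0002, BXZ)
  read 0, top B: go to q, push AB → (q, 002, ABXZ)
  read 0, top A: go to q, push ε → (q, 02, BXZ)
  read 0, top B: go to q, push AB → (q, 2, ABXZ)
  read 2, top A: go to q, push XA → (q, ε, XABXZ)
All input consumed in state q with stack XABXZ.

XABXZ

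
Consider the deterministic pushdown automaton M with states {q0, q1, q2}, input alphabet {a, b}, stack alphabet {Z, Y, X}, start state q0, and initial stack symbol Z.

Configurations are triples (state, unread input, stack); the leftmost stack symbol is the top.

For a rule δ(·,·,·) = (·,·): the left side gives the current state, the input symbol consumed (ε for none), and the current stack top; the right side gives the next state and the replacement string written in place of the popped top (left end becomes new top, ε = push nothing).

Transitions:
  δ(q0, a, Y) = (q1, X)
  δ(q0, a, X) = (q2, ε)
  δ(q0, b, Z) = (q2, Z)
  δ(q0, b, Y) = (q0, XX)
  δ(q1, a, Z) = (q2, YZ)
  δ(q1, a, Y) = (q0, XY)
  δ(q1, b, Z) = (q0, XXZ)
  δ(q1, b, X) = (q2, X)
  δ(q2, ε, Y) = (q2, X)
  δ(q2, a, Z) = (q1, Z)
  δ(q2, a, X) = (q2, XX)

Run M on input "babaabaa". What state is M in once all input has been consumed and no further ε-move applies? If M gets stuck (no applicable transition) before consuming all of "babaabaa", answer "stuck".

stuck

(q0, babaabaa, Z) ⊢ (q2, abaabaa, Z) ⊢ (q1, baabaa, Z) ⊢ (q0, aabaa, XXZ) ⊢ (q2, abaa, XZ) ⊢ (q2, baa, XXZ)
No transition for (q2, b, top X); M blocks with input baa remaining.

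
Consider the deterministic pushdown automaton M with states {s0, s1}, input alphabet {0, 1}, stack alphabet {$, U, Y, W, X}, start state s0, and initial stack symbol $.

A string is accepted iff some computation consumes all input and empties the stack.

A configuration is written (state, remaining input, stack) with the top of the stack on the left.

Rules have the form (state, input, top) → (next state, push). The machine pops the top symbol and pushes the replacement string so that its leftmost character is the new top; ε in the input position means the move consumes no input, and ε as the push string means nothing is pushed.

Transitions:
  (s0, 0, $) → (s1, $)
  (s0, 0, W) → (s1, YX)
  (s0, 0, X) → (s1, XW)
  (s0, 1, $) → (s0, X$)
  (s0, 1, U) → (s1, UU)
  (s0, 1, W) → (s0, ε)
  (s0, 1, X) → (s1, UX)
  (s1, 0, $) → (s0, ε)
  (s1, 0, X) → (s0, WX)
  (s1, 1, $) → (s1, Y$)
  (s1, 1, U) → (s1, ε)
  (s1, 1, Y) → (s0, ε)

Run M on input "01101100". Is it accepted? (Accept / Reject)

Accept

(s0, 01101100, $)
  read 0, top $: go to s1, push $ → (s1, 1101100, $)
  read 1, top $: go to s1, push Y$ → (s1, 101100, Y$)
  read 1, top Y: go to s0, push ε → (s0, 01100, $)
  read 0, top $: go to s1, push $ → (s1, 1100, $)
  read 1, top $: go to s1, push Y$ → (s1, 100, Y$)
  read 1, top Y: go to s0, push ε → (s0, 00, $)
  read 0, top $: go to s1, push $ → (s1, 0, $)
  read 0, top $: go to s0, push ε → (s0, ε, ε)
All input consumed and the stack is empty.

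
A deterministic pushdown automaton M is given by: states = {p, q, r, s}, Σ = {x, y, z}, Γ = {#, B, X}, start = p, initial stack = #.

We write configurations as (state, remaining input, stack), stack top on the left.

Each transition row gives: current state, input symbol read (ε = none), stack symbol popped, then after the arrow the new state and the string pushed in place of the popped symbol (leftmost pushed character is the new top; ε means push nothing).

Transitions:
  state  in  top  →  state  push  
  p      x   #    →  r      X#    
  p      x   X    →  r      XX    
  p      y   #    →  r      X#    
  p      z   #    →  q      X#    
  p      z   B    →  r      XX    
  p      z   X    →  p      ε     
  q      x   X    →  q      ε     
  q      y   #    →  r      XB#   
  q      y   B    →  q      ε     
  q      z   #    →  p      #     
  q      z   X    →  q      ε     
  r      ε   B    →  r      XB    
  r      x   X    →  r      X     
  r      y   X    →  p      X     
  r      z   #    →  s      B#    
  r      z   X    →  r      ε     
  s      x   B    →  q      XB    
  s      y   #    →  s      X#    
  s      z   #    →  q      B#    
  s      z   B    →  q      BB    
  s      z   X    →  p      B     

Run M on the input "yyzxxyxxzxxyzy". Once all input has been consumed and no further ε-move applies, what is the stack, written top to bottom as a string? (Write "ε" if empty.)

X#

(p, yyzxxyxxzxxyzy, #)
  read y, top #: go to r, push X# → (r, yzxxyxxzxxyzy, X#)
  read y, top X: go to p, push X → (p, zxxyxxzxxyzy, X#)
  read z, top X: go to p, push ε → (p, xxyxxzxxyzy, #)
  read x, top #: go to r, push X# → (r, xyxxzxxyzy, X#)
  read x, top X: go to r, push X → (r, yxxzxxyzy, X#)
  read y, top X: go to p, push X → (p, xxzxxyzy, X#)
  read x, top X: go to r, push XX → (r, xzxxyzy, XX#)
  read x, top X: go to r, push X → (r, zxxyzy, XX#)
  read z, top X: go to r, push ε → (r, xxyzy, X#)
  read x, top X: go to r, push X → (r, xyzy, X#)
  read x, top X: go to r, push X → (r, yzy, X#)
  read y, top X: go to p, push X → (p, zy, X#)
  read z, top X: go to p, push ε → (p, y, #)
  read y, top #: go to r, push X# → (r, ε, X#)
All input consumed in state r with stack X#.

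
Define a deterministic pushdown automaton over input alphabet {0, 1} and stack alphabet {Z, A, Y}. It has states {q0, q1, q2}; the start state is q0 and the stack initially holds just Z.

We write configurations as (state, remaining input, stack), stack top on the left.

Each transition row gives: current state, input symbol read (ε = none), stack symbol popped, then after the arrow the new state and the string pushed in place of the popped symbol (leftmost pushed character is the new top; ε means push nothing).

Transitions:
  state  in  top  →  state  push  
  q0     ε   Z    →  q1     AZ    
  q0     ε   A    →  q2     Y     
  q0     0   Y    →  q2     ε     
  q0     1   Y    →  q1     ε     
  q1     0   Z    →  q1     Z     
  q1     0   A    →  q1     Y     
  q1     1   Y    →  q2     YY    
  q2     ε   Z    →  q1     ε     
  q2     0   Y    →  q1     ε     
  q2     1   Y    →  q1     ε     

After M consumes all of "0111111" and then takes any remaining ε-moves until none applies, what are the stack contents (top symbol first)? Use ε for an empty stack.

YZ

(q0, 0111111, Z) ⊢ (q1, 0111111, AZ) ⊢ (q1, 111111, YZ) ⊢ (q2, 11111, YYZ) ⊢ (q1, 1111, YZ) ⊢ (q2, 111, YYZ) ⊢ (q1, 11, YZ) ⊢ (q2, 1, YYZ) ⊢ (q1, ε, YZ)
All input consumed in state q1 with stack YZ.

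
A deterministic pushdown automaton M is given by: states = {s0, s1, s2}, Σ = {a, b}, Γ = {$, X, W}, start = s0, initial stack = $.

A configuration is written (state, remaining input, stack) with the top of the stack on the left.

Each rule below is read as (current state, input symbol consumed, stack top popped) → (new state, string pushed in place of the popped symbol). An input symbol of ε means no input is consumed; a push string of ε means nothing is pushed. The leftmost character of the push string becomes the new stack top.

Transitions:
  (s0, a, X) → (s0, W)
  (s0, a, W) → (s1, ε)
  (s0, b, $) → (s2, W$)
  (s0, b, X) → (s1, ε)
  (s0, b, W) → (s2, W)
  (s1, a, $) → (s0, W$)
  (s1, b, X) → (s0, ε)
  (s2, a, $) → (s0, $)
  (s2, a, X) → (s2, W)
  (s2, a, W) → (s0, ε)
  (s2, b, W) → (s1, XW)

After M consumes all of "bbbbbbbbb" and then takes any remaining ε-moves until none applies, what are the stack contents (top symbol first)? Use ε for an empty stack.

W$

(s0, bbbbbbbbb, $) ⊢ (s2, bbbbbbbb, W$) ⊢ (s1, bbbbbbb, XW$) ⊢ (s0, bbbbbb, W$) ⊢ (s2, bbbbb, W$) ⊢ (s1, bbbb, XW$) ⊢ (s0, bbb, W$) ⊢ (s2, bb, W$) ⊢ (s1, b, XW$) ⊢ (s0, ε, W$)
All input consumed in state s0 with stack W$.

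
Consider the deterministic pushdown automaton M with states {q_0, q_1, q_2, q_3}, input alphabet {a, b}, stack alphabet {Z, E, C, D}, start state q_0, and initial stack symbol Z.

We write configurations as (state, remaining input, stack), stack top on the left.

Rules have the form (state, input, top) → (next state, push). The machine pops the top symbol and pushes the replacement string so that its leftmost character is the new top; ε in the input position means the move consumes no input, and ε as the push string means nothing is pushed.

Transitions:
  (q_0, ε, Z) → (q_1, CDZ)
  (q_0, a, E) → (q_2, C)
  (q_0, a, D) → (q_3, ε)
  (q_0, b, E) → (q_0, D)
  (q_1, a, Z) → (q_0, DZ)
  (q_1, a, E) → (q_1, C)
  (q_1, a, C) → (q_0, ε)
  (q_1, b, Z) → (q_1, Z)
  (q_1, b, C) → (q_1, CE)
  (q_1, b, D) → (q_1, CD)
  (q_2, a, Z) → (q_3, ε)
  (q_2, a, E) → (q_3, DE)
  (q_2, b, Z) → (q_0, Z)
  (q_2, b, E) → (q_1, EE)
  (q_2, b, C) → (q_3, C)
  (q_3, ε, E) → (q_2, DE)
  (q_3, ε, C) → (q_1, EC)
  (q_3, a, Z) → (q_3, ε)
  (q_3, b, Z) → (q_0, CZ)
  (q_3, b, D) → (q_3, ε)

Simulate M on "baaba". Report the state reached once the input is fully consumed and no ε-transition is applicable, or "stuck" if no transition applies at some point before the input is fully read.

q_1

(q_0, baaba, Z)
  ε-move, top Z: go to q_1, push CDZ → (q_1, baaba, CDZ)
  read b, top C: go to q_1, push CE → (q_1, aaba, CEDZ)
  read a, top C: go to q_0, push ε → (q_0, aba, EDZ)
  read a, top E: go to q_2, push C → (q_2, ba, CDZ)
  read b, top C: go to q_3, push C → (q_3, a, CDZ)
  ε-move, top C: go to q_1, push EC → (q_1, a, ECDZ)
  read a, top E: go to q_1, push C → (q_1, ε, CCDZ)
All input consumed; M is in state q_1.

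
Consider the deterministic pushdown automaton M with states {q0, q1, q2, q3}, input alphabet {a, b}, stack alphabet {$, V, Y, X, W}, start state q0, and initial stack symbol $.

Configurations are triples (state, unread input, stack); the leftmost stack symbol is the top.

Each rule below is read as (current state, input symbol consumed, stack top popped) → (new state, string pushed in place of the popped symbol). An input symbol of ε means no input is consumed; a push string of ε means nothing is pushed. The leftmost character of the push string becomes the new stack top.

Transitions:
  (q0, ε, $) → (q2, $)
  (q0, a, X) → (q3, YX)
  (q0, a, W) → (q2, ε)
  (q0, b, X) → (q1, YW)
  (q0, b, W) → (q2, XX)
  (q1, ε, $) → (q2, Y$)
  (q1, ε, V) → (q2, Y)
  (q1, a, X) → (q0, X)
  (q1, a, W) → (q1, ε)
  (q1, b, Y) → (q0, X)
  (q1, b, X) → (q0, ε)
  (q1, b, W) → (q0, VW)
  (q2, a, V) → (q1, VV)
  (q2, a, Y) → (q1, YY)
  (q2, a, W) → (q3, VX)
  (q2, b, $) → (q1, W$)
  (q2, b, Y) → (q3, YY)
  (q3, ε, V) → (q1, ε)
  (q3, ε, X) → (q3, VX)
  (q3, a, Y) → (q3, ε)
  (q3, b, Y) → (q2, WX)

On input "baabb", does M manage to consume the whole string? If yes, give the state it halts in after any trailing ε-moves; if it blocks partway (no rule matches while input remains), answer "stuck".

(q0, baabb, $)
  ε-move, top $: go to q2, push $ → (q2, baabb, $)
  read b, top $: go to q1, push W$ → (q1, aabb, W$)
  read a, top W: go to q1, push ε → (q1, abb, $)
  ε-move, top $: go to q2, push Y$ → (q2, abb, Y$)
  read a, top Y: go to q1, push YY → (q1, bb, YY$)
  read b, top Y: go to q0, push X → (q0, b, XY$)
  read b, top X: go to q1, push YW → (q1, ε, YWY$)
All input consumed; M is in state q1.

q1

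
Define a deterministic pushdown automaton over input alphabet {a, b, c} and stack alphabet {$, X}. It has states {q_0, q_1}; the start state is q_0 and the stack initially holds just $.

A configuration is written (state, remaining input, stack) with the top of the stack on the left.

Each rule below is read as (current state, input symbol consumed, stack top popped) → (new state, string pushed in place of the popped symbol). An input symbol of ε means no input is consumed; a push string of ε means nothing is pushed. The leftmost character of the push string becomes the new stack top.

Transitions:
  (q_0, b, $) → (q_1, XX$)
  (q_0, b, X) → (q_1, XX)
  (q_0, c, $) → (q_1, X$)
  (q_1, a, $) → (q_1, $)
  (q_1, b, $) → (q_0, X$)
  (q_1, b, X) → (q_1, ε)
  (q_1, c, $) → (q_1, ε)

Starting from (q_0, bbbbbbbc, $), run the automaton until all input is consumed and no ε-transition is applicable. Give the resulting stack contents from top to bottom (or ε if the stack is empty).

(q_0, bbbbbbbc, $) ⊢ (q_1, bbbbbbc, XX$) ⊢ (q_1, bbbbbc, X$) ⊢ (q_1, bbbbc, $) ⊢ (q_0, bbbc, X$) ⊢ (q_1, bbc, XX$) ⊢ (q_1, bc, X$) ⊢ (q_1, c, $) ⊢ (q_1, ε, ε)
All input consumed in state q_1 with stack ε.

ε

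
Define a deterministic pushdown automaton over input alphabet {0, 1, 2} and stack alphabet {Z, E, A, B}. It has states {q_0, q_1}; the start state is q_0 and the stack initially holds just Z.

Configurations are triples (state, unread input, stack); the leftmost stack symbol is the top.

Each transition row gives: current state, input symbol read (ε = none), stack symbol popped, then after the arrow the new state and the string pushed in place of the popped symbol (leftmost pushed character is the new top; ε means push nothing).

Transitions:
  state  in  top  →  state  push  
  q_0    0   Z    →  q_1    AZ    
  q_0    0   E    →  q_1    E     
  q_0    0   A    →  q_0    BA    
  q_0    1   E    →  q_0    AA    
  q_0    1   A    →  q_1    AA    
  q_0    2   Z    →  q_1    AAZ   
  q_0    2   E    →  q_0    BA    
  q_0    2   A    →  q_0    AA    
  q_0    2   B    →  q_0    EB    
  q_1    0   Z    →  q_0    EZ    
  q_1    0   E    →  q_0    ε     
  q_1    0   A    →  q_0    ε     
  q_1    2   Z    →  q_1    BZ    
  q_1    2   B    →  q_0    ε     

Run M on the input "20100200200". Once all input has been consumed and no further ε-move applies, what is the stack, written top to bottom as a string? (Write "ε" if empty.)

(q_0, 20100200200, Z)
  read 2, top Z: go to q_1, push AAZ → (q_1, 0100200200, AAZ)
  read 0, top A: go to q_0, push ε → (q_0, 100200200, AZ)
  read 1, top A: go to q_1, push AA → (q_1, 00200200, AAZ)
  read 0, top A: go to q_0, push ε → (q_0, 0200200, AZ)
  read 0, top A: go to q_0, push BA → (q_0, 200200, BAZ)
  read 2, top B: go to q_0, push EB → (q_0, 00200, EBAZ)
  read 0, top E: go to q_1, push E → (q_1, 0200, EBAZ)
  read 0, top E: go to q_0, push ε → (q_0, 200, BAZ)
  read 2, top B: go to q_0, push EB → (q_0, 00, EBAZ)
  read 0, top E: go to q_1, push E → (q_1, 0, EBAZ)
  read 0, top E: go to q_0, push ε → (q_0, ε, BAZ)
All input consumed in state q_0 with stack BAZ.

BAZ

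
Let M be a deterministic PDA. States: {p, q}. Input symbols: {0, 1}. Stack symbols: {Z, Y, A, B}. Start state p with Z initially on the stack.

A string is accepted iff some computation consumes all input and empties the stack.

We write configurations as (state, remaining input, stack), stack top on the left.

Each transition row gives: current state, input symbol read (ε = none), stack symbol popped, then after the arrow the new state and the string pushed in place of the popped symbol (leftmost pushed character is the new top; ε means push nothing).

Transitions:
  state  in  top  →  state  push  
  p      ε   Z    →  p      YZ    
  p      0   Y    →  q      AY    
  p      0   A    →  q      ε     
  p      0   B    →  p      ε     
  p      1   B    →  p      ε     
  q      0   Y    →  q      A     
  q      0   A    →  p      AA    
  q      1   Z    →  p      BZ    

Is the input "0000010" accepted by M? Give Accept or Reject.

Reject

(p, 0000010, Z)
  ε-move, top Z: go to p, push YZ → (p, 0000010, YZ)
  read 0, top Y: go to q, push AY → (q, 000010, AYZ)
  read 0, top A: go to p, push AA → (p, 00010, AAYZ)
  read 0, top A: go to q, push ε → (q, 0010, AYZ)
  read 0, top A: go to p, push AA → (p, 010, AAYZ)
  read 0, top A: go to q, push ε → (q, 10, AYZ)
No transition applies at (q, 10, AYZ); input not fully consumed.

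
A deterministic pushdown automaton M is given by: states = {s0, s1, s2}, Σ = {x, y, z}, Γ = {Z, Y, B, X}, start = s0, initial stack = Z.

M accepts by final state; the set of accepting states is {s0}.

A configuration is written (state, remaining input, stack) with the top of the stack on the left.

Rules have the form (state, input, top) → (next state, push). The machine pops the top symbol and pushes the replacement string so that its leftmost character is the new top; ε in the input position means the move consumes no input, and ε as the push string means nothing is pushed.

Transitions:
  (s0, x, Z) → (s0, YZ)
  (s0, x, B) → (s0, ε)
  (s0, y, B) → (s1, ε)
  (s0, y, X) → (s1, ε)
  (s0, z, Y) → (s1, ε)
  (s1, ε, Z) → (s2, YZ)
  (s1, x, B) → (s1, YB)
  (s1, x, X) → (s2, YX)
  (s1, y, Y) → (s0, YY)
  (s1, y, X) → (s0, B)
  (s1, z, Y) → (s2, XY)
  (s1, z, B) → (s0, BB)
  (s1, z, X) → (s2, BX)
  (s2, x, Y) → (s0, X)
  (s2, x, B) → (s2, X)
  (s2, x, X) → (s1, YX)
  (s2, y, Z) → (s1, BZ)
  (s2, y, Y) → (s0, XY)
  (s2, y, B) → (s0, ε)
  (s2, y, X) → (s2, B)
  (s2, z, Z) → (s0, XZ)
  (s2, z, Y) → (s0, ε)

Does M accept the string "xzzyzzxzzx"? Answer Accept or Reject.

Reject

(s0, xzzyzzxzzx, Z)
  read x, top Z: go to s0, push YZ → (s0, zzyzzxzzx, YZ)
  read z, top Y: go to s1, push ε → (s1, zyzzxzzx, Z)
  ε-move, top Z: go to s2, push YZ → (s2, zyzzxzzx, YZ)
  read z, top Y: go to s0, push ε → (s0, yzzxzzx, Z)
No transition applies at (s0, yzzxzzx, Z); input not fully consumed.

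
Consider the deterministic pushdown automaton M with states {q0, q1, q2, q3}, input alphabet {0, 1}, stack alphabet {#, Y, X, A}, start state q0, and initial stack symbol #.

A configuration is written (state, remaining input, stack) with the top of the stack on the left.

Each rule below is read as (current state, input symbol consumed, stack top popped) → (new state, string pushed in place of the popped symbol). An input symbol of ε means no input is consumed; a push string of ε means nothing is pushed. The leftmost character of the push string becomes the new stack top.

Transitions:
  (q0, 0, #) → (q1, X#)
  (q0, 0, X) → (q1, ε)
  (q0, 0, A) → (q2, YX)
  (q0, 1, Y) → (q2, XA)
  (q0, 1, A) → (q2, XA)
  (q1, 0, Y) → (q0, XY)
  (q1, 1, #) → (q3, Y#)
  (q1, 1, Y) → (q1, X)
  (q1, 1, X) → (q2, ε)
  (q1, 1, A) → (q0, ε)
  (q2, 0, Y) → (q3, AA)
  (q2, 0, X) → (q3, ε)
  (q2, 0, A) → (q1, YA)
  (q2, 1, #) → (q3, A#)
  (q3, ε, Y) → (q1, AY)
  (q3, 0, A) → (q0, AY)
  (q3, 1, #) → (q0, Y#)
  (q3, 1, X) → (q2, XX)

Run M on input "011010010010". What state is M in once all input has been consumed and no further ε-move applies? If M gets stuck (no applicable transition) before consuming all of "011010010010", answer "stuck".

(q0, 011010010010, #)
  read 0, top #: go to q1, push X# → (q1, 11010010010, X#)
  read 1, top X: go to q2, push ε → (q2, 1010010010, #)
  read 1, top #: go to q3, push A# → (q3, 010010010, A#)
  read 0, top A: go to q0, push AY → (q0, 10010010, AY#)
  read 1, top A: go to q2, push XA → (q2, 0010010, XAY#)
  read 0, top X: go to q3, push ε → (q3, 010010, AY#)
  read 0, top A: go to q0, push AY → (q0, 10010, AYY#)
  read 1, top A: go to q2, push XA → (q2, 0010, XAYY#)
  read 0, top X: go to q3, push ε → (q3, 010, AYY#)
  read 0, top A: go to q0, push AY → (q0, 10, AYYY#)
  read 1, top A: go to q2, push XA → (q2, 0, XAYYY#)
  read 0, top X: go to q3, push ε → (q3, ε, AYYY#)
All input consumed; M is in state q3.

q3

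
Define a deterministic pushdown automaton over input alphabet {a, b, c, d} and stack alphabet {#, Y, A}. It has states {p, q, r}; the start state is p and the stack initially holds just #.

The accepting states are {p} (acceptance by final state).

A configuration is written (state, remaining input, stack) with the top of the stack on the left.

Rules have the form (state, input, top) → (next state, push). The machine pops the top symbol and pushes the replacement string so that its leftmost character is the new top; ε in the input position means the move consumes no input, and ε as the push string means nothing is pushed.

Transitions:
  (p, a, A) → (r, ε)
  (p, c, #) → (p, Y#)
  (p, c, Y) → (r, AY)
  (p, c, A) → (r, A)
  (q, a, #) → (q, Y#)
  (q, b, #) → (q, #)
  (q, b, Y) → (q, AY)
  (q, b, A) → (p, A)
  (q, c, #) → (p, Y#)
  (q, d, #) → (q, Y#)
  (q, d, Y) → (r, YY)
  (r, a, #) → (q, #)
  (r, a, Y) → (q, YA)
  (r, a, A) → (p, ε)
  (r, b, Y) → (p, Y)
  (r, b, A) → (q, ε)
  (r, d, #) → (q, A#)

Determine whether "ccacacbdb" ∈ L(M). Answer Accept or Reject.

(p, ccacacbdb, #)
  read c, top #: go to p, push Y# → (p, cacacbdb, Y#)
  read c, top Y: go to r, push AY → (r, acacbdb, AY#)
  read a, top A: go to p, push ε → (p, cacbdb, Y#)
  read c, top Y: go to r, push AY → (r, acbdb, AY#)
  read a, top A: go to p, push ε → (p, cbdb, Y#)
  read c, top Y: go to r, push AY → (r, bdb, AY#)
  read b, top A: go to q, push ε → (q, db, Y#)
  read d, top Y: go to r, push YY → (r, b, YY#)
  read b, top Y: go to p, push Y → (p, ε, YY#)
All input consumed; state p ∈ F.

Accept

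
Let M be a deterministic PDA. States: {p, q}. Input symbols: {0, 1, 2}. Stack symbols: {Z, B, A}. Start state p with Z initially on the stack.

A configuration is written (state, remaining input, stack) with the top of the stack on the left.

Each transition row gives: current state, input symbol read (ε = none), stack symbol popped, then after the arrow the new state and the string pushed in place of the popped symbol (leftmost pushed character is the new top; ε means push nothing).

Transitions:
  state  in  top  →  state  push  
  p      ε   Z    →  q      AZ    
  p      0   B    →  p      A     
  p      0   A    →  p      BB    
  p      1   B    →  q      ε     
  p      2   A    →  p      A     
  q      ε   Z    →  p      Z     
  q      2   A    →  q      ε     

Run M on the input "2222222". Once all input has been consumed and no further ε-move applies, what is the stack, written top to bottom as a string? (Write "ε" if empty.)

(p, 2222222, Z)
  ε-move, top Z: go to q, push AZ → (q, 2222222, AZ)
  read 2, top A: go to q, push ε → (q, 222222, Z)
  ε-move, top Z: go to p, push Z → (p, 222222, Z)
  ε-move, top Z: go to q, push AZ → (q, 222222, AZ)
  read 2, top A: go to q, push ε → (q, 22222, Z)
  ε-move, top Z: go to p, push Z → (p, 22222, Z)
  ε-move, top Z: go to q, push AZ → (q, 22222, AZ)
  read 2, top A: go to q, push ε → (q, 2222, Z)
  ε-move, top Z: go to p, push Z → (p, 2222, Z)
  ε-move, top Z: go to q, push AZ → (q, 2222, AZ)
  read 2, top A: go to q, push ε → (q, 222, Z)
  ε-move, top Z: go to p, push Z → (p, 222, Z)
  ε-move, top Z: go to q, push AZ → (q, 222, AZ)
  read 2, top A: go to q, push ε → (q, 22, Z)
  ε-move, top Z: go to p, push Z → (p, 22, Z)
  ε-move, top Z: go to q, push AZ → (q, 22, AZ)
  read 2, top A: go to q, push ε → (q, 2, Z)
  ε-move, top Z: go to p, push Z → (p, 2, Z)
  ε-move, top Z: go to q, push AZ → (q, 2, AZ)
  read 2, top A: go to q, push ε → (q, ε, Z)
  ε-move, top Z: go to p, push Z → (p, ε, Z)
  ε-move, top Z: go to q, push AZ → (q, ε, AZ)
All input consumed in state q with stack AZ.

AZ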